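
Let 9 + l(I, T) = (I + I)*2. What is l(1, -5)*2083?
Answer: -10415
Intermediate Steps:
l(I, T) = -9 + 4*I (l(I, T) = -9 + (I + I)*2 = -9 + (2*I)*2 = -9 + 4*I)
l(1, -5)*2083 = (-9 + 4*1)*2083 = (-9 + 4)*2083 = -5*2083 = -10415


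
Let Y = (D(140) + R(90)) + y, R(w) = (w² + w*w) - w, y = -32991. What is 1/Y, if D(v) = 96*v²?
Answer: 1/1864719 ≈ 5.3627e-7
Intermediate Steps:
R(w) = -w + 2*w² (R(w) = (w² + w²) - w = 2*w² - w = -w + 2*w²)
Y = 1864719 (Y = (96*140² + 90*(-1 + 2*90)) - 32991 = (96*19600 + 90*(-1 + 180)) - 32991 = (1881600 + 90*179) - 32991 = (1881600 + 16110) - 32991 = 1897710 - 32991 = 1864719)
1/Y = 1/1864719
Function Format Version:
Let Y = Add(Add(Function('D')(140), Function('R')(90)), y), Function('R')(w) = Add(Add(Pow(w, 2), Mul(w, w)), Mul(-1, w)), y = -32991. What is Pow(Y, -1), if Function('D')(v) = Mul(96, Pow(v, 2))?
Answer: Rational(1, 1864719) ≈ 5.3627e-7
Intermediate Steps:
Function('R')(w) = Add(Mul(-1, w), Mul(2, Pow(w, 2))) (Function('R')(w) = Add(Add(Pow(w, 2), Pow(w, 2)), Mul(-1, w)) = Add(Mul(2, Pow(w, 2)), Mul(-1, w)) = Add(Mul(-1, w), Mul(2, Pow(w, 2))))
Y = 1864719 (Y = Add(Add(Mul(96, Pow(140, 2)), Mul(90, Add(-1, Mul(2, 90)))), -32991) = Add(Add(Mul(96, 19600), Mul(90, Add(-1, 180))), -32991) = Add(Add(1881600, Mul(90, 179)), -32991) = Add(Add(1881600, 16110), -32991) = Add(1897710, -32991) = 1864719)
Pow(Y, -1) = Pow(1864719, -1) = Rational(1, 1864719)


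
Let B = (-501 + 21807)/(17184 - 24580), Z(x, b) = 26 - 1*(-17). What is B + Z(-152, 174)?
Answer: 148361/3698 ≈ 40.119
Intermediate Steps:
Z(x, b) = 43 (Z(x, b) = 26 + 17 = 43)
B = -10653/3698 (B = 21306/(-7396) = 21306*(-1/7396) = -10653/3698 ≈ -2.8807)
B + Z(-152, 174) = -10653/3698 + 43 = 148361/3698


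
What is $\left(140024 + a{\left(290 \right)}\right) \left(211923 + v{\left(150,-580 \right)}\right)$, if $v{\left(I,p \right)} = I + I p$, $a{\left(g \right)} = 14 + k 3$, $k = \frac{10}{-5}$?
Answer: $17514222336$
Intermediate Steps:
$k = -2$ ($k = 10 \left(- \frac{1}{5}\right) = -2$)
$a{\left(g \right)} = 8$ ($a{\left(g \right)} = 14 - 6 = 8$)
$\left(140024 + a{\left(290 \right)}\right) \left(211923 + v{\left(150,-580 \right)}\right) = \left(140024 + 8\right) \left(211923 + 150 \left(1 - 580\right)\right) = 140032 \left(211923 + 150 \left(-579\right)\right) = 140032 \left(211923 - 86850\right) = 140032 \cdot 125073 = 17514222336$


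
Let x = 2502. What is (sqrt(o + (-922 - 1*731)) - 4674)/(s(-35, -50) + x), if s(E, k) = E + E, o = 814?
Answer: -123/64 + I*sqrt(839)/2432 ≈ -1.9219 + 0.01191*I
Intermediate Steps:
s(E, k) = 2*E
(sqrt(o + (-922 - 1*731)) - 4674)/(s(-35, -50) + x) = (sqrt(814 + (-922 - 1*731)) - 4674)/(2*(-35) + 2502) = (sqrt(814 + (-922 - 731)) - 4674)/(-70 + 2502) = (sqrt(814 - 1653) - 4674)/2432 = (sqrt(-839) - 4674)*(1/2432) = (I*sqrt(839) - 4674)*(1/2432) = (-4674 + I*sqrt(839))*(1/2432) = -123/64 + I*sqrt(839)/2432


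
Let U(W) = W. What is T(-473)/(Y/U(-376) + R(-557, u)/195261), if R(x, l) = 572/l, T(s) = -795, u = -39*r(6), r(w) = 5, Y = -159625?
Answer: -79591933800/42502549121 ≈ -1.8726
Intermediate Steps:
u = -195 (u = -39*5 = -195)
T(-473)/(Y/U(-376) + R(-557, u)/195261) = -795/(-159625/(-376) + (572/(-195))/195261) = -795/(-159625*(-1/376) + (572*(-1/195))*(1/195261)) = -795/(159625/376 - 44/15*1/195261) = -795/(159625/376 - 4/266265) = -795/42502549121/100115640 = -795*100115640/42502549121 = -79591933800/42502549121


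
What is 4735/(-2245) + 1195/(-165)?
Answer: -138562/14817 ≈ -9.3516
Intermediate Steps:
4735/(-2245) + 1195/(-165) = 4735*(-1/2245) + 1195*(-1/165) = -947/449 - 239/33 = -138562/14817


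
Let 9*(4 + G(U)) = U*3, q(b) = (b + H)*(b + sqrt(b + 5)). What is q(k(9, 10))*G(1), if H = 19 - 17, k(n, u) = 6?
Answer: -176 - 88*sqrt(11)/3 ≈ -273.29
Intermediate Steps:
H = 2
q(b) = (2 + b)*(b + sqrt(5 + b)) (q(b) = (b + 2)*(b + sqrt(b + 5)) = (2 + b)*(b + sqrt(5 + b)))
G(U) = -4 + U/3 (G(U) = -4 + (U*3)/9 = -4 + (3*U)/9 = -4 + U/3)
q(k(9, 10))*G(1) = (6**2 + 2*6 + 2*sqrt(5 + 6) + 6*sqrt(5 + 6))*(-4 + (1/3)*1) = (36 + 12 + 2*sqrt(11) + 6*sqrt(11))*(-4 + 1/3) = (48 + 8*sqrt(11))*(-11/3) = -176 - 88*sqrt(11)/3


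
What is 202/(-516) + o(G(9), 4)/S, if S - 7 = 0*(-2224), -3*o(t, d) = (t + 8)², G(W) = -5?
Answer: -1481/1806 ≈ -0.82004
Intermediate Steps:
o(t, d) = -(8 + t)²/3 (o(t, d) = -(t + 8)²/3 = -(8 + t)²/3)
S = 7 (S = 7 + 0*(-2224) = 7 + 0 = 7)
202/(-516) + o(G(9), 4)/S = 202/(-516) - (8 - 5)²/3/7 = 202*(-1/516) - ⅓*3²*(⅐) = -101/258 - ⅓*9*(⅐) = -101/258 - 3*⅐ = -101/258 - 3/7 = -1481/1806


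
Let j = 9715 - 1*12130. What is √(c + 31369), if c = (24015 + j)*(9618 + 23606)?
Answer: √717669769 ≈ 26789.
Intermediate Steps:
j = -2415 (j = 9715 - 12130 = -2415)
c = 717638400 (c = (24015 - 2415)*(9618 + 23606) = 21600*33224 = 717638400)
√(c + 31369) = √(717638400 + 31369) = √717669769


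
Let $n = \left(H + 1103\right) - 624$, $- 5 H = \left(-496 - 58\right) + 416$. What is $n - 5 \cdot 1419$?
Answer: $- \frac{32942}{5} \approx -6588.4$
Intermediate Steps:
$H = \frac{138}{5}$ ($H = - \frac{\left(-496 - 58\right) + 416}{5} = - \frac{-554 + 416}{5} = \left(- \frac{1}{5}\right) \left(-138\right) = \frac{138}{5} \approx 27.6$)
$n = \frac{2533}{5}$ ($n = \left(\frac{138}{5} + 1103\right) - 624 = \frac{5653}{5} - 624 = \frac{2533}{5} \approx 506.6$)
$n - 5 \cdot 1419 = \frac{2533}{5} - 5 \cdot 1419 = \frac{2533}{5} - 7095 = - \frac{32942}{5}$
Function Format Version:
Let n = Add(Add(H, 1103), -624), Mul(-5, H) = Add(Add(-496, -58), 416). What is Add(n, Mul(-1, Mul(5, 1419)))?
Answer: Rational(-32942, 5) ≈ -6588.4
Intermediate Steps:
H = Rational(138, 5) (H = Mul(Rational(-1, 5), Add(Add(-496, -58), 416)) = Mul(Rational(-1, 5), Add(-554, 416)) = Mul(Rational(-1, 5), -138) = Rational(138, 5) ≈ 27.600)
n = Rational(2533, 5) (n = Add(Add(Rational(138, 5), 1103), -624) = Add(Rational(5653, 5), -624) = Rational(2533, 5) ≈ 506.60)
Add(n, Mul(-1, Mul(5, 1419))) = Add(Rational(2533, 5), Mul(-1, Mul(5, 1419))) = Add(Rational(2533, 5), Mul(-1, 7095)) = Add(Rational(2533, 5), -7095) = Rational(-32942, 5)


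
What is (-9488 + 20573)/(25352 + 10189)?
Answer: 3695/11847 ≈ 0.31189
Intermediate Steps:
(-9488 + 20573)/(25352 + 10189) = 11085/35541 = 11085*(1/35541) = 3695/11847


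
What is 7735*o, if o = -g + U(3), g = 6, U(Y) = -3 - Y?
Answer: -92820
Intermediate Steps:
o = -12 (o = -1*6 + (-3 - 1*3) = -6 + (-3 - 3) = -6 - 6 = -12)
7735*o = 7735*(-12) = -92820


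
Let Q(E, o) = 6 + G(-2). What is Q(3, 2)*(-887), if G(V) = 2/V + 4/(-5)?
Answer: -18627/5 ≈ -3725.4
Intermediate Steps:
G(V) = -4/5 + 2/V (G(V) = 2/V + 4*(-1/5) = 2/V - 4/5 = -4/5 + 2/V)
Q(E, o) = 21/5 (Q(E, o) = 6 + (-4/5 + 2/(-2)) = 6 + (-4/5 + 2*(-1/2)) = 6 + (-4/5 - 1) = 6 - 9/5 = 21/5)
Q(3, 2)*(-887) = (21/5)*(-887) = -18627/5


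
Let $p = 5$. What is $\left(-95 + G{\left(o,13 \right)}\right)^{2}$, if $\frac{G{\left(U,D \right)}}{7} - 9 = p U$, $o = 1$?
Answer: $9$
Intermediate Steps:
$G{\left(U,D \right)} = 63 + 35 U$ ($G{\left(U,D \right)} = 63 + 7 \cdot 5 U = 63 + 35 U$)
$\left(-95 + G{\left(o,13 \right)}\right)^{2} = \left(-95 + \left(63 + 35 \cdot 1\right)\right)^{2} = \left(-95 + \left(63 + 35\right)\right)^{2} = \left(-95 + 98\right)^{2} = 3^{2} = 9$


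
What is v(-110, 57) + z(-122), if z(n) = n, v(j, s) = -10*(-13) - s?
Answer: -49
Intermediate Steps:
v(j, s) = 130 - s
v(-110, 57) + z(-122) = (130 - 1*57) - 122 = (130 - 57) - 122 = 73 - 122 = -49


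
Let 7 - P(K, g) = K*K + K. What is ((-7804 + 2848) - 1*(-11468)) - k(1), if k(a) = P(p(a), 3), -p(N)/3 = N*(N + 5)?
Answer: 6811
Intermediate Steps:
p(N) = -3*N*(5 + N) (p(N) = -3*N*(N + 5) = -3*N*(5 + N))
P(K, g) = 7 - K - K² (P(K, g) = 7 - (K*K + K) = 7 - (K² + K) = 7 - (K + K²) = 7 + (-K - K²) = 7 - K - K²)
k(a) = 7 - 9*a²*(5 + a)² + 3*a*(5 + a) (k(a) = 7 - (-3)*a*(5 + a) - (-3*a*(5 + a))² = 7 + 3*a*(5 + a) - 9*a²*(5 + a)² = 7 - 9*a²*(5 + a)² + 3*a*(5 + a))
((-7804 + 2848) - 1*(-11468)) - k(1) = ((-7804 + 2848) - 1*(-11468)) - (7 - 9*1²*(5 + 1)² + 3*1*(5 + 1)) = (-4956 + 11468) - (7 - 9*1*6² + 3*1*6) = 6512 - (7 - 9*1*36 + 18) = 6512 - (7 - 324 + 18) = 6512 - 1*(-299) = 6512 + 299 = 6811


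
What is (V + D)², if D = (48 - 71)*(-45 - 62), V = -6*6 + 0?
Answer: 5880625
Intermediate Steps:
V = -36 (V = -36 + 0 = -36)
D = 2461 (D = -23*(-107) = 2461)
(V + D)² = (-36 + 2461)² = 2425² = 5880625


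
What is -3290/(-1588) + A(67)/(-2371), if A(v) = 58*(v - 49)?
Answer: 3071359/1882574 ≈ 1.6315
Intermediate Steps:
A(v) = -2842 + 58*v (A(v) = 58*(-49 + v) = -2842 + 58*v)
-3290/(-1588) + A(67)/(-2371) = -3290/(-1588) + (-2842 + 58*67)/(-2371) = -3290*(-1/1588) + (-2842 + 3886)*(-1/2371) = 1645/794 + 1044*(-1/2371) = 1645/794 - 1044/2371 = 3071359/1882574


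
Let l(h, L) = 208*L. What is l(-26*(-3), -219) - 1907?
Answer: -47459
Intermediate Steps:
l(-26*(-3), -219) - 1907 = 208*(-219) - 1907 = -45552 - 1907 = -47459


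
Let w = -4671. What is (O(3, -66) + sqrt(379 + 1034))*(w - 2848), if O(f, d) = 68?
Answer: -511292 - 22557*sqrt(157) ≈ -7.9393e+5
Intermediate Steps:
(O(3, -66) + sqrt(379 + 1034))*(w - 2848) = (68 + sqrt(379 + 1034))*(-4671 - 2848) = (68 + sqrt(1413))*(-7519) = (68 + 3*sqrt(157))*(-7519) = -511292 - 22557*sqrt(157)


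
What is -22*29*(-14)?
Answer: 8932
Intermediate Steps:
-22*29*(-14) = -638*(-14) = 8932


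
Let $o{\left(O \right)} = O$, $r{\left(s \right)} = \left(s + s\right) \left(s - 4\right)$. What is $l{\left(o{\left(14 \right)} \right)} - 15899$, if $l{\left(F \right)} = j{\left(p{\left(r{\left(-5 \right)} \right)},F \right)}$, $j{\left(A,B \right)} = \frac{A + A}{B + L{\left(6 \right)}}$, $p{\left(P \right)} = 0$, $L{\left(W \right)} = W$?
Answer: $-15899$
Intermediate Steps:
$r{\left(s \right)} = 2 s \left(-4 + s\right)$
$j{\left(A,B \right)} = \frac{2 A}{6 + B}$ ($j{\left(A,B \right)} = \frac{A + A}{B + 6} = \frac{2 A}{6 + B}$)
$l{\left(F \right)} = 0$ ($l{\left(F \right)} = 2 \cdot 0 \frac{1}{6 + F} = 0$)
$l{\left(o{\left(14 \right)} \right)} - 15899 = 0 - 15899 = -15899$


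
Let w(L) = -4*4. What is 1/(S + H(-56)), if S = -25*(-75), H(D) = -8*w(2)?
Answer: 1/2003 ≈ 0.00049925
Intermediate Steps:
w(L) = -16
H(D) = 128 (H(D) = -8*(-16) = 128)
S = 1875
1/(S + H(-56)) = 1/(1875 + 128) = 1/2003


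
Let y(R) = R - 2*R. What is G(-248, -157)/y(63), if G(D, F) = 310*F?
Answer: 48670/63 ≈ 772.54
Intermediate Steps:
y(R) = -R
G(-248, -157)/y(63) = (310*(-157))/((-1*63)) = -48670/(-63) = -48670*(-1/63) = 48670/63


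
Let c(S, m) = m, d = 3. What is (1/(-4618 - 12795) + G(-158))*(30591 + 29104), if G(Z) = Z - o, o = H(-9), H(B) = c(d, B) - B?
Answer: -164236167225/17413 ≈ -9.4318e+6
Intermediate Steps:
H(B) = 0 (H(B) = B - B = 0)
o = 0
G(Z) = Z (G(Z) = Z - 1*0 = Z + 0 = Z)
(1/(-4618 - 12795) + G(-158))*(30591 + 29104) = (1/(-4618 - 12795) - 158)*(30591 + 29104) = (1/(-17413) - 158)*59695 = (-1/17413 - 158)*59695 = -2751255/17413*59695 = -164236167225/17413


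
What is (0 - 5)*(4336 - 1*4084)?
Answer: -1260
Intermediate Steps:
(0 - 5)*(4336 - 1*4084) = -5*(4336 - 4084) = -5*252 = -1260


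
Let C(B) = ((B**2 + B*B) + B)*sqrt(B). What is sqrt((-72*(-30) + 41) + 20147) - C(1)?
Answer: -3 + 2*sqrt(5587) ≈ 146.49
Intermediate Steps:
C(B) = sqrt(B)*(B + 2*B**2) (C(B) = ((B**2 + B**2) + B)*sqrt(B) = (2*B**2 + B)*sqrt(B) = (B + 2*B**2)*sqrt(B) = sqrt(B)*(B + 2*B**2))
sqrt((-72*(-30) + 41) + 20147) - C(1) = sqrt((-72*(-30) + 41) + 20147) - 1**(3/2)*(1 + 2*1) = sqrt((2160 + 41) + 20147) - (1 + 2) = sqrt(2201 + 20147) - 3 = sqrt(22348) - 1*3 = 2*sqrt(5587) - 3 = -3 + 2*sqrt(5587)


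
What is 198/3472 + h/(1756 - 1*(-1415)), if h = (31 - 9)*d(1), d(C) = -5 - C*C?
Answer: 4037/262136 ≈ 0.015400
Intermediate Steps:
d(C) = -5 - C**2
h = -132 (h = (31 - 9)*(-5 - 1*1**2) = 22*(-5 - 1*1) = 22*(-5 - 1) = 22*(-6) = -132)
198/3472 + h/(1756 - 1*(-1415)) = 198/3472 - 132/(1756 - 1*(-1415)) = 198*(1/3472) - 132/(1756 + 1415) = 99/1736 - 132/3171 = 99/1736 - 132*1/3171 = 99/1736 - 44/1057 = 4037/262136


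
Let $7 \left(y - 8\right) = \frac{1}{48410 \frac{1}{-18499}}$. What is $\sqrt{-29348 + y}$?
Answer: $\frac{i \sqrt{3369202877002130}}{338870} \approx 171.29 i$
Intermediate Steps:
$y = \frac{2692461}{338870}$ ($y = 8 + \frac{1}{7 \frac{48410}{-18499}} = 8 + \frac{1}{7 \cdot 48410 \left(- \frac{1}{18499}\right)} = 8 + \frac{1}{7 \left(- \frac{48410}{18499}\right)} = 8 + \frac{1}{7} \left(- \frac{18499}{48410}\right) = 8 - \frac{18499}{338870} = \frac{2692461}{338870} \approx 7.9454$)
$\sqrt{-29348 + y} = \sqrt{-29348 + \frac{2692461}{338870}} = \sqrt{- \frac{9942464299}{338870}} = \frac{i \sqrt{3369202877002130}}{338870}$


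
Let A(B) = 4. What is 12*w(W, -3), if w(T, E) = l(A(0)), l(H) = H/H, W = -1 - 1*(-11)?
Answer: 12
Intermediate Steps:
W = 10 (W = -1 + 11 = 10)
l(H) = 1
w(T, E) = 1
12*w(W, -3) = 12*1 = 12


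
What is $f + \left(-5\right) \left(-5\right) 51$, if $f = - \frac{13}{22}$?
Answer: $\frac{28037}{22} \approx 1274.4$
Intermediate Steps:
$f = - \frac{13}{22}$ ($f = \left(-13\right) \frac{1}{22} = - \frac{13}{22} \approx -0.59091$)
$f + \left(-5\right) \left(-5\right) 51 = - \frac{13}{22} + \left(-5\right) \left(-5\right) 51 = - \frac{13}{22} + 25 \cdot 51 = - \frac{13}{22} + 1275 = \frac{28037}{22}$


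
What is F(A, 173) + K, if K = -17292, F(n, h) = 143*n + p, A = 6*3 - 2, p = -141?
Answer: -15145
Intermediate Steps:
A = 16 (A = 18 - 2 = 16)
F(n, h) = -141 + 143*n (F(n, h) = 143*n - 141 = -141 + 143*n)
F(A, 173) + K = (-141 + 143*16) - 17292 = (-141 + 2288) - 17292 = 2147 - 17292 = -15145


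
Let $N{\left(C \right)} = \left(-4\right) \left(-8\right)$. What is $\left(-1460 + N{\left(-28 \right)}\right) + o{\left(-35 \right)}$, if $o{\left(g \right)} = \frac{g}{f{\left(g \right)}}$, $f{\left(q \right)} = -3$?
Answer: $- \frac{4249}{3} \approx -1416.3$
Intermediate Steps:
$N{\left(C \right)} = 32$
$o{\left(g \right)} = - \frac{g}{3}$ ($o{\left(g \right)} = \frac{g}{-3} = g \left(- \frac{1}{3}\right) = - \frac{g}{3}$)
$\left(-1460 + N{\left(-28 \right)}\right) + o{\left(-35 \right)} = \left(-1460 + 32\right) - - \frac{35}{3} = -1428 + \frac{35}{3} = - \frac{4249}{3}$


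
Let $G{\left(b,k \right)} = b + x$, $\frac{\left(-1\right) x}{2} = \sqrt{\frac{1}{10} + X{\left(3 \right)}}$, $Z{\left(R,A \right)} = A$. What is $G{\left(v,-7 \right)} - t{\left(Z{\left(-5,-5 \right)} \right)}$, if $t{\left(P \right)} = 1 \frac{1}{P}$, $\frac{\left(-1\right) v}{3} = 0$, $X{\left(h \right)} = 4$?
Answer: $\frac{1}{5} - \frac{\sqrt{410}}{5} \approx -3.8497$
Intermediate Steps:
$v = 0$ ($v = \left(-3\right) 0 = 0$)
$x = - \frac{\sqrt{410}}{5}$ ($x = - 2 \sqrt{\frac{1}{10} + 4} = - 2 \sqrt{\frac{41}{10}} = - 2 \frac{\sqrt{410}}{10} = - \frac{\sqrt{410}}{5} \approx -4.0497$)
$t{\left(P \right)} = \frac{1}{P}$
$G{\left(b,k \right)} = b - \frac{\sqrt{410}}{5}$
$G{\left(v,-7 \right)} - t{\left(Z{\left(-5,-5 \right)} \right)} = \left(0 - \frac{\sqrt{410}}{5}\right) - \frac{1}{-5} = - \frac{\sqrt{410}}{5} - - \frac{1}{5} = - \frac{\sqrt{410}}{5} + \frac{1}{5} = \frac{1}{5} - \frac{\sqrt{410}}{5}$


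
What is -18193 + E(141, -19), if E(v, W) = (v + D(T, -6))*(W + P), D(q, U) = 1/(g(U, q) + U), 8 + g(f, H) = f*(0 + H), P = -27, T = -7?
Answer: -345529/14 ≈ -24681.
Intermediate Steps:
g(f, H) = -8 + H*f (g(f, H) = -8 + f*(0 + H) = -8 + f*H = -8 + H*f)
D(q, U) = 1/(-8 + U + U*q) (D(q, U) = 1/((-8 + q*U) + U) = 1/((-8 + U*q) + U) = 1/(-8 + U + U*q))
E(v, W) = (-27 + W)*(1/28 + v) (E(v, W) = (v + 1/(-8 - 6 - 6*(-7)))*(W - 27) = (v + 1/(-8 - 6 + 42))*(-27 + W) = (v + 1/28)*(-27 + W) = (1/28 + v)*(-27 + W) = (-27 + W)*(1/28 + v))
-18193 + E(141, -19) = -18193 + (-27/28 - 27*141 + (1/28)*(-19) - 19*141) = -18193 + (-27/28 - 3807 - 19/28 - 2679) = -18193 - 90827/14 = -345529/14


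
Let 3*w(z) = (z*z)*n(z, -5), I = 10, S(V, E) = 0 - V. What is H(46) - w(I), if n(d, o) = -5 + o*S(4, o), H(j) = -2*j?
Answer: -592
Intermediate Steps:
S(V, E) = -V
n(d, o) = -5 - 4*o (n(d, o) = -5 + o*(-1*4) = -5 + o*(-4) = -5 - 4*o)
w(z) = 5*z**2 (w(z) = ((z*z)*(-5 - 4*(-5)))/3 = (z**2*(-5 + 20))/3 = (z**2*15)/3 = (15*z**2)/3 = 5*z**2)
H(46) - w(I) = -2*46 - 5*10**2 = -92 - 5*100 = -92 - 1*500 = -92 - 500 = -592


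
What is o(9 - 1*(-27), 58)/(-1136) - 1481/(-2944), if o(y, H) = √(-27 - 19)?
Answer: 1481/2944 - I*√46/1136 ≈ 0.50306 - 0.0059704*I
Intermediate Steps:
o(y, H) = I*√46 (o(y, H) = √(-46) = I*√46)
o(9 - 1*(-27), 58)/(-1136) - 1481/(-2944) = (I*√46)/(-1136) - 1481/(-2944) = (I*√46)*(-1/1136) - 1481*(-1/2944) = -I*√46/1136 + 1481/2944 = 1481/2944 - I*√46/1136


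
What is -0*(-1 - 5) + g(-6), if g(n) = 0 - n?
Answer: 6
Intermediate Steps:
g(n) = -n
-0*(-1 - 5) + g(-6) = -0*(-1 - 5) - 1*(-6) = -0*(-6) + 6 = -13*0 + 6 = 0 + 6 = 6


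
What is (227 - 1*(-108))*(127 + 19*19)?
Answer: 163480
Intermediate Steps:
(227 - 1*(-108))*(127 + 19*19) = (227 + 108)*(127 + 361) = 335*488 = 163480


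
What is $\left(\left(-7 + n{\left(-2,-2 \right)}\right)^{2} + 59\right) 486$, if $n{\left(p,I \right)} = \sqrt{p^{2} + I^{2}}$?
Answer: $56376 - 13608 \sqrt{2} \approx 37131.0$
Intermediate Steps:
$n{\left(p,I \right)} = \sqrt{I^{2} + p^{2}}$
$\left(\left(-7 + n{\left(-2,-2 \right)}\right)^{2} + 59\right) 486 = \left(\left(-7 + \sqrt{\left(-2\right)^{2} + \left(-2\right)^{2}}\right)^{2} + 59\right) 486 = \left(\left(-7 + \sqrt{4 + 4}\right)^{2} + 59\right) 486 = \left(\left(-7 + \sqrt{8}\right)^{2} + 59\right) 486 = \left(\left(-7 + 2 \sqrt{2}\right)^{2} + 59\right) 486 = \left(59 + \left(-7 + 2 \sqrt{2}\right)^{2}\right) 486 = 28674 + 486 \left(-7 + 2 \sqrt{2}\right)^{2}$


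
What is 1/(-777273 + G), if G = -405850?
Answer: -1/1183123 ≈ -8.4522e-7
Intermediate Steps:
1/(-777273 + G) = 1/(-777273 - 405850) = 1/(-1183123) = -1/1183123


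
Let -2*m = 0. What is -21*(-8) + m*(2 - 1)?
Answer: 168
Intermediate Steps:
m = 0 (m = -½*0 = 0)
-21*(-8) + m*(2 - 1) = -21*(-8) + 0*(2 - 1) = 168 + 0*1 = 168 + 0 = 168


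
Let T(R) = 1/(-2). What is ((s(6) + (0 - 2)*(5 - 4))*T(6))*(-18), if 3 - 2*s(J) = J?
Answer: -63/2 ≈ -31.500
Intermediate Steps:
s(J) = 3/2 - J/2
T(R) = -½
((s(6) + (0 - 2)*(5 - 4))*T(6))*(-18) = (((3/2 - ½*6) + (0 - 2)*(5 - 4))*(-½))*(-18) = (((3/2 - 3) - 2*1)*(-½))*(-18) = ((-3/2 - 2)*(-½))*(-18) = -7/2*(-½)*(-18) = (7/4)*(-18) = -63/2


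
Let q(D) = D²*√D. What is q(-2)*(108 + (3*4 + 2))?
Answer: 488*I*√2 ≈ 690.14*I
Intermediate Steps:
q(D) = D^(5/2)
q(-2)*(108 + (3*4 + 2)) = (-2)^(5/2)*(108 + (3*4 + 2)) = (4*I*√2)*(108 + (12 + 2)) = (4*I*√2)*(108 + 14) = (4*I*√2)*122 = 488*I*√2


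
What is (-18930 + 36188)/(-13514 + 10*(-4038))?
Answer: -8629/26947 ≈ -0.32022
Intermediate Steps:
(-18930 + 36188)/(-13514 + 10*(-4038)) = 17258/(-13514 - 40380) = 17258/(-53894) = 17258*(-1/53894) = -8629/26947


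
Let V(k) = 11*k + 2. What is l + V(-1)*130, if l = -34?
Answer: -1204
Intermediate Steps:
V(k) = 2 + 11*k
l + V(-1)*130 = -34 + (2 + 11*(-1))*130 = -34 + (2 - 11)*130 = -34 - 9*130 = -34 - 1170 = -1204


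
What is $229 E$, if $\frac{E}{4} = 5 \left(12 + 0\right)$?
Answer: $54960$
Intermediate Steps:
$E = 240$ ($E = 4 \cdot 5 \left(12 + 0\right) = 4 \cdot 5 \cdot 12 = 4 \cdot 60 = 240$)
$229 E = 229 \cdot 240 = 54960$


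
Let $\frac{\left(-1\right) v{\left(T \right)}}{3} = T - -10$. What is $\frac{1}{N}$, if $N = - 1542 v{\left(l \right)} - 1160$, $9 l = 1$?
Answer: $\frac{1}{45614} \approx 2.1923 \cdot 10^{-5}$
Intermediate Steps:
$l = \frac{1}{9}$ ($l = \frac{1}{9} \cdot 1 = \frac{1}{9} \approx 0.11111$)
$v{\left(T \right)} = -30 - 3 T$ ($v{\left(T \right)} = - 3 \left(T - -10\right) = - 3 \left(T + 10\right) = - 3 \left(10 + T\right) = -30 - 3 T$)
$N = 45614$ ($N = - 1542 \left(-30 - \frac{1}{3}\right) - 1160 = \left(-1542\right) \left(- \frac{91}{3}\right) - 1160 = 46774 - 1160 = 45614$)
$\frac{1}{N} = \frac{1}{45614}$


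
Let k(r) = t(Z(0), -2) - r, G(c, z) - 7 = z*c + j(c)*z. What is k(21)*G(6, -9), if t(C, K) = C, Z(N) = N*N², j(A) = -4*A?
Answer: -3549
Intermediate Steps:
G(c, z) = 7 - 3*c*z (G(c, z) = 7 + (z*c + (-4*c)*z) = 7 + (c*z - 4*c*z) = 7 - 3*c*z)
Z(N) = N³
k(r) = -r (k(r) = 0³ - r = 0 - r = -r)
k(21)*G(6, -9) = (-1*21)*(7 - 3*6*(-9)) = -21*(7 + 162) = -21*169 = -3549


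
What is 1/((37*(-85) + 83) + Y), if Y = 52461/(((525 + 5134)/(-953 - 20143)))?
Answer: -5659/1124045114 ≈ -5.0345e-6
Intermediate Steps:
Y = -1106717256/5659 (Y = 52461/((5659/(-21096))) = 52461/((5659*(-1/21096))) = 52461/(-5659/21096) = 52461*(-21096/5659) = -1106717256/5659 ≈ -1.9557e+5)
1/((37*(-85) + 83) + Y) = 1/((37*(-85) + 83) - 1106717256/5659) = 1/((-3145 + 83) - 1106717256/5659) = 1/(-3062 - 1106717256/5659) = 1/(-1124045114/5659) = -5659/1124045114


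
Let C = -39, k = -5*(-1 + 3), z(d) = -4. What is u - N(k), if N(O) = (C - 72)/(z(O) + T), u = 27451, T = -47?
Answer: 466630/17 ≈ 27449.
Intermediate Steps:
k = -10 (k = -5*2 = -10)
N(O) = 37/17 (N(O) = (-39 - 72)/(-4 - 47) = -111/(-51) = -111*(-1/51) = 37/17)
u - N(k) = 27451 - 1*37/17 = 27451 - 37/17 = 466630/17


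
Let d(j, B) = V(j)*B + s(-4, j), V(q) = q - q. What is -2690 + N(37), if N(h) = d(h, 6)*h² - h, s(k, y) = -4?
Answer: -8203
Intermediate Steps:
V(q) = 0
d(j, B) = -4 (d(j, B) = 0*B - 4 = 0 - 4 = -4)
N(h) = -h - 4*h² (N(h) = -4*h² - h = -h - 4*h²)
-2690 + N(37) = -2690 - 1*37*(1 + 4*37) = -2690 - 1*37*(1 + 148) = -2690 - 1*37*149 = -2690 - 5513 = -8203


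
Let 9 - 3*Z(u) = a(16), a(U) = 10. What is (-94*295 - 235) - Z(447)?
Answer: -83894/3 ≈ -27965.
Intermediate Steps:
Z(u) = -⅓ (Z(u) = 3 - ⅓*10 = 3 - 10/3 = -⅓)
(-94*295 - 235) - Z(447) = (-94*295 - 235) - 1*(-⅓) = (-27730 - 235) + ⅓ = -27965 + ⅓ = -83894/3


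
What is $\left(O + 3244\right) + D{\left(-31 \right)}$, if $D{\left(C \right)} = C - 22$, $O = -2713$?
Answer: $478$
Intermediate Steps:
$D{\left(C \right)} = -22 + C$
$\left(O + 3244\right) + D{\left(-31 \right)} = \left(-2713 + 3244\right) - 53 = 531 - 53 = 478$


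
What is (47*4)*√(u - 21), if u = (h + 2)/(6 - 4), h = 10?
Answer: 188*I*√15 ≈ 728.12*I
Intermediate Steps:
u = 6 (u = (10 + 2)/(6 - 4) = 12/2 = 12*(½) = 6)
(47*4)*√(u - 21) = (47*4)*√(6 - 21) = 188*√(-15) = 188*(I*√15) = 188*I*√15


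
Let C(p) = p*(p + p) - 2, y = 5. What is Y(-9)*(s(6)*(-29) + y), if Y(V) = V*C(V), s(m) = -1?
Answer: -48960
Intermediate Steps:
C(p) = -2 + 2*p**2 (C(p) = p*(2*p) - 2 = 2*p**2 - 2 = -2 + 2*p**2)
Y(V) = V*(-2 + 2*V**2)
Y(-9)*(s(6)*(-29) + y) = (2*(-9)*(-1 + (-9)**2))*(-1*(-29) + 5) = (2*(-9)*(-1 + 81))*(29 + 5) = (2*(-9)*80)*34 = -1440*34 = -48960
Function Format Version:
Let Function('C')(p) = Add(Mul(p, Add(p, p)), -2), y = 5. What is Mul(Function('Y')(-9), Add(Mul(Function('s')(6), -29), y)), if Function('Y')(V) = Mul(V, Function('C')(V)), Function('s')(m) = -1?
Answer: -48960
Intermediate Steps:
Function('C')(p) = Add(-2, Mul(2, Pow(p, 2))) (Function('C')(p) = Add(Mul(p, Mul(2, p)), -2) = Add(Mul(2, Pow(p, 2)), -2) = Add(-2, Mul(2, Pow(p, 2))))
Function('Y')(V) = Mul(V, Add(-2, Mul(2, Pow(V, 2))))
Mul(Function('Y')(-9), Add(Mul(Function('s')(6), -29), y)) = Mul(Mul(2, -9, Add(-1, Pow(-9, 2))), Add(Mul(-1, -29), 5)) = Mul(Mul(2, -9, Add(-1, 81)), Add(29, 5)) = Mul(Mul(2, -9, 80), 34) = Mul(-1440, 34) = -48960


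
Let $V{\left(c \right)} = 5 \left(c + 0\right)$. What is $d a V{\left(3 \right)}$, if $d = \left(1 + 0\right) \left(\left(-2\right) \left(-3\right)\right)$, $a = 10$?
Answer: $900$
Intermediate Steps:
$d = 6$ ($d = 1 \cdot 6 = 6$)
$V{\left(c \right)} = 5 c$
$d a V{\left(3 \right)} = 6 \cdot 10 \cdot 5 \cdot 3 = 60 \cdot 15 = 900$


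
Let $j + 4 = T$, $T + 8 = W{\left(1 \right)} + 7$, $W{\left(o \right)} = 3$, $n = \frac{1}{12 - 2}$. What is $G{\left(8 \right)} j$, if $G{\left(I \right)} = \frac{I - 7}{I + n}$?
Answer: $- \frac{20}{81} \approx -0.24691$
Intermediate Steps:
$n = \frac{1}{10} \approx 0.1$
$T = 2$ ($T = -8 + \left(3 + 7\right) = -8 + 10 = 2$)
$G{\left(I \right)} = \frac{-7 + I}{\frac{1}{10} + I}$ ($G{\left(I \right)} = \frac{I - 7}{I + \frac{1}{10}} = \frac{-7 + I}{\frac{1}{10} + I}$)
$j = -2$ ($j = -4 + 2 = -2$)
$G{\left(8 \right)} j = \frac{10 \left(-7 + 8\right)}{1 + 10 \cdot 8} \left(-2\right) = 10 \frac{1}{1 + 80} \cdot 1 \left(-2\right) = 10 \cdot \frac{1}{81} \cdot 1 \left(-2\right) = \frac{10}{81} \left(-2\right) = - \frac{20}{81}$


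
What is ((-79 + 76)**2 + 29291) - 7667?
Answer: 21633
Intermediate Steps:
((-79 + 76)**2 + 29291) - 7667 = ((-3)**2 + 29291) - 7667 = (9 + 29291) - 7667 = 29300 - 7667 = 21633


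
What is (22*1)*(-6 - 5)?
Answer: -242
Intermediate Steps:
(22*1)*(-6 - 5) = 22*(-11) = -242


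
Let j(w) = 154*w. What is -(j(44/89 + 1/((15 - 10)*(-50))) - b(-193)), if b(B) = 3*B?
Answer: -7281522/11125 ≈ -654.52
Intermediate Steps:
-(j(44/89 + 1/((15 - 10)*(-50))) - b(-193)) = -(154*(44/89 + 1/((15 - 10)*(-50))) - 3*(-193)) = -(154*(44*(1/89) - 1/50/5) - 1*(-579)) = -(154*(44/89 + (⅕)*(-1/50)) + 579) = -(154*(44/89 - 1/250) + 579) = -(154*(10911/22250) + 579) = -(840147/11125 + 579) = -1*7281522/11125 = -7281522/11125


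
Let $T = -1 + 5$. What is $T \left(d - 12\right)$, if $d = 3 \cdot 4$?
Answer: $0$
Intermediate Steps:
$T = 4$
$d = 12$
$T \left(d - 12\right) = 4 \left(12 - 12\right) = 4 \cdot 0 = 0$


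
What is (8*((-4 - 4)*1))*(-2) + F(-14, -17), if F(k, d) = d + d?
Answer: 94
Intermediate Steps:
F(k, d) = 2*d
(8*((-4 - 4)*1))*(-2) + F(-14, -17) = (8*((-4 - 4)*1))*(-2) + 2*(-17) = (8*(-8*1))*(-2) - 34 = (8*(-8))*(-2) - 34 = -64*(-2) - 34 = 128 - 34 = 94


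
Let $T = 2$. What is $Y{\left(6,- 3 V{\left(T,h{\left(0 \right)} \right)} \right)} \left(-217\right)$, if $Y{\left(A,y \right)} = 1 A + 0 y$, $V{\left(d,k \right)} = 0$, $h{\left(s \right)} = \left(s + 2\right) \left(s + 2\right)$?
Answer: $-1302$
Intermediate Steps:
$h{\left(s \right)} = \left(2 + s\right)^{2}$ ($h{\left(s \right)} = \left(2 + s\right) \left(2 + s\right) = \left(2 + s\right)^{2}$)
$Y{\left(A,y \right)} = A$ ($Y{\left(A,y \right)} = A + 0 = A$)
$Y{\left(6,- 3 V{\left(T,h{\left(0 \right)} \right)} \right)} \left(-217\right) = 6 \left(-217\right) = -1302$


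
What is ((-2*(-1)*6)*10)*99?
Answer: 11880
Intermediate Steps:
((-2*(-1)*6)*10)*99 = ((2*6)*10)*99 = (12*10)*99 = 120*99 = 11880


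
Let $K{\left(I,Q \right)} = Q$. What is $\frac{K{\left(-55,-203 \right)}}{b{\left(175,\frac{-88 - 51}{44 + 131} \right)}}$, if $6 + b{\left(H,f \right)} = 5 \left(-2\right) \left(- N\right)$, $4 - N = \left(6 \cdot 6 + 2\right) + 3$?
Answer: $\frac{203}{376} \approx 0.53989$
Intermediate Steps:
$N = -37$ ($N = 4 - \left(\left(6 \cdot 6 + 2\right) + 3\right) = 4 - \left(\left(36 + 2\right) + 3\right) = 4 - \left(38 + 3\right) = 4 - 41 = -37$)
$b{\left(H,f \right)} = -376$ ($b{\left(H,f \right)} = -6 + 5 \left(-2\right) \left(\left(-1\right) \left(-37\right)\right) = -6 - 370 = -376$)
$\frac{K{\left(-55,-203 \right)}}{b{\left(175,\frac{-88 - 51}{44 + 131} \right)}} = - \frac{203}{-376} = \left(-203\right) \left(- \frac{1}{376}\right) = \frac{203}{376}$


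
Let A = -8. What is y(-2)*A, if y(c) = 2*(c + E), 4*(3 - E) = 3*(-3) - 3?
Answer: -64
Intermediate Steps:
E = 6 (E = 3 - (3*(-3) - 3)/4 = 3 - (-9 - 3)/4 = 3 - 1/4*(-12) = 3 + 3 = 6)
y(c) = 12 + 2*c (y(c) = 2*(c + 6) = 2*(6 + c) = 12 + 2*c)
y(-2)*A = (12 + 2*(-2))*(-8) = (12 - 4)*(-8) = 8*(-8) = -64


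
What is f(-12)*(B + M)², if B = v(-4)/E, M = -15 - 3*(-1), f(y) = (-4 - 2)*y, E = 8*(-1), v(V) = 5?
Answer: 91809/8 ≈ 11476.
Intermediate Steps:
E = -8
f(y) = -6*y
M = -12 (M = -15 + 3 = -12)
B = -5/8 (B = 5/(-8) = 5*(-⅛) = -5/8 ≈ -0.62500)
f(-12)*(B + M)² = (-6*(-12))*(-5/8 - 12)² = 72*(-101/8)² = 72*(10201/64) = 91809/8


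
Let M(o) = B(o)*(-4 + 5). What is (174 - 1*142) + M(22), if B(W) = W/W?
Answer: 33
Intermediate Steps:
B(W) = 1
M(o) = 1 (M(o) = 1*(-4 + 5) = 1*1 = 1)
(174 - 1*142) + M(22) = (174 - 1*142) + 1 = (174 - 142) + 1 = 32 + 1 = 33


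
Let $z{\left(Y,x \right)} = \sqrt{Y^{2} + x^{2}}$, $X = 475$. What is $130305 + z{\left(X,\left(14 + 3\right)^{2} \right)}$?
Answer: $130305 + \sqrt{309146} \approx 1.3086 \cdot 10^{5}$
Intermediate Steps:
$130305 + z{\left(X,\left(14 + 3\right)^{2} \right)} = 130305 + \sqrt{475^{2} + \left(\left(14 + 3\right)^{2}\right)^{2}} = 130305 + \sqrt{225625 + \left(17^{2}\right)^{2}} = 130305 + \sqrt{225625 + 289^{2}} = 130305 + \sqrt{225625 + 83521} = 130305 + \sqrt{309146}$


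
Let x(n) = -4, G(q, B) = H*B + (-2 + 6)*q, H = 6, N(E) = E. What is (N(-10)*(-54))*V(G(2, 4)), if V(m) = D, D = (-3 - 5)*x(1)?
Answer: 17280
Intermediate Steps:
G(q, B) = 4*q + 6*B (G(q, B) = 6*B + (-2 + 6)*q = 6*B + 4*q = 4*q + 6*B)
D = 32 (D = (-3 - 5)*(-4) = -8*(-4) = 32)
V(m) = 32
(N(-10)*(-54))*V(G(2, 4)) = -10*(-54)*32 = 540*32 = 17280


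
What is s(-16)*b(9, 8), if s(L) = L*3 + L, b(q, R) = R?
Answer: -512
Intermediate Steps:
s(L) = 4*L (s(L) = 3*L + L = 4*L)
s(-16)*b(9, 8) = (4*(-16))*8 = -64*8 = -512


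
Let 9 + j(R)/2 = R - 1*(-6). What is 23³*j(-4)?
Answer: -170338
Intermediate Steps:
j(R) = -6 + 2*R (j(R) = -18 + 2*(R - 1*(-6)) = -18 + 2*(R + 6) = -18 + 2*(6 + R) = -18 + (12 + 2*R) = -6 + 2*R)
23³*j(-4) = 23³*(-6 + 2*(-4)) = 12167*(-6 - 8) = 12167*(-14) = -170338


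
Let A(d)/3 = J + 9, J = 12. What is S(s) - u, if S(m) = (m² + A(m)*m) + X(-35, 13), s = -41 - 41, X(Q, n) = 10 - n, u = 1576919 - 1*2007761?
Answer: 432397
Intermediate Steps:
u = -430842 (u = 1576919 - 2007761 = -430842)
A(d) = 63 (A(d) = 3*(12 + 9) = 3*21 = 63)
s = -82
S(m) = -3 + m² + 63*m (S(m) = (m² + 63*m) + (10 - 1*13) = (m² + 63*m) + (10 - 13) = (m² + 63*m) - 3 = -3 + m² + 63*m)
S(s) - u = (-3 + (-82)² + 63*(-82)) - 1*(-430842) = (-3 + 6724 - 5166) + 430842 = 1555 + 430842 = 432397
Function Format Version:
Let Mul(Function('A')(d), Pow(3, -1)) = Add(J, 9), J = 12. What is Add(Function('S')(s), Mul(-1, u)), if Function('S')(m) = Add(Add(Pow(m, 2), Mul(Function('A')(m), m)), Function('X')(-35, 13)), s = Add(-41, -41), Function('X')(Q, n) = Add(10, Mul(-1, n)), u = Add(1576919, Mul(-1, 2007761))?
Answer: 432397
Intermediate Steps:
u = -430842 (u = Add(1576919, -2007761) = -430842)
Function('A')(d) = 63 (Function('A')(d) = Mul(3, Add(12, 9)) = Mul(3, 21) = 63)
s = -82
Function('S')(m) = Add(-3, Pow(m, 2), Mul(63, m)) (Function('S')(m) = Add(Add(Pow(m, 2), Mul(63, m)), Add(10, Mul(-1, 13))) = Add(Add(Pow(m, 2), Mul(63, m)), Add(10, -13)) = Add(Add(Pow(m, 2), Mul(63, m)), -3) = Add(-3, Pow(m, 2), Mul(63, m)))
Add(Function('S')(s), Mul(-1, u)) = Add(Add(-3, Pow(-82, 2), Mul(63, -82)), Mul(-1, -430842)) = Add(Add(-3, 6724, -5166), 430842) = Add(1555, 430842) = 432397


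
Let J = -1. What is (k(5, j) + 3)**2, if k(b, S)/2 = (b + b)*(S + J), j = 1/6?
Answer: 1681/9 ≈ 186.78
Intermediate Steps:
j = 1/6 (j = 1*(1/6) = 1/6 ≈ 0.16667)
k(b, S) = 4*b*(-1 + S) (k(b, S) = 2*((b + b)*(S - 1)) = 2*((2*b)*(-1 + S)) = 2*(2*b*(-1 + S)) = 4*b*(-1 + S))
(k(5, j) + 3)**2 = (4*5*(-1 + 1/6) + 3)**2 = (4*5*(-5/6) + 3)**2 = (-50/3 + 3)**2 = (-41/3)**2 = 1681/9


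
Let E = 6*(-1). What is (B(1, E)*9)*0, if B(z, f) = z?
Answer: 0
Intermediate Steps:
E = -6
(B(1, E)*9)*0 = (1*9)*0 = 9*0 = 0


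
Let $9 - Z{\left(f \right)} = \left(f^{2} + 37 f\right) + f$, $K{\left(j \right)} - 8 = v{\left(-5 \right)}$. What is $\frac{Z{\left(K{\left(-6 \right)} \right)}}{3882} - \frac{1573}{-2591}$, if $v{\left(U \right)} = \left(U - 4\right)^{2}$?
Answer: $- \frac{11578184}{5029131} \approx -2.3022$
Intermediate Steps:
$v{\left(U \right)} = \left(-4 + U\right)^{2}$
$K{\left(j \right)} = 89$ ($K{\left(j \right)} = 8 + \left(-4 - 5\right)^{2} = 8 + \left(-9\right)^{2} = 8 + 81 = 89$)
$Z{\left(f \right)} = 9 - f^{2} - 38 f$ ($Z{\left(f \right)} = 9 - \left(\left(f^{2} + 37 f\right) + f\right) = 9 - \left(f^{2} + 38 f\right) = 9 - f^{2} - 38 f$)
$\frac{Z{\left(K{\left(-6 \right)} \right)}}{3882} - \frac{1573}{-2591} = \frac{9 - 89^{2} - 3382}{3882} - \frac{1573}{-2591} = \left(9 - 7921 - 3382\right) \frac{1}{3882} - - \frac{1573}{2591} = \left(9 - 7921 - 3382\right) \frac{1}{3882} + \frac{1573}{2591} = \left(-11294\right) \frac{1}{3882} + \frac{1573}{2591} = - \frac{5647}{1941} + \frac{1573}{2591} = - \frac{11578184}{5029131}$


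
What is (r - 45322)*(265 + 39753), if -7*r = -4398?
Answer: -12519871408/7 ≈ -1.7886e+9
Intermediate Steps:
r = 4398/7 (r = -⅐*(-4398) = 4398/7 ≈ 628.29)
(r - 45322)*(265 + 39753) = (4398/7 - 45322)*(265 + 39753) = -312856/7*40018 = -12519871408/7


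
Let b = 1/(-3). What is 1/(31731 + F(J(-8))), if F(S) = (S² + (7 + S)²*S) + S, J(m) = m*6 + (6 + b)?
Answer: -27/522991 ≈ -5.1626e-5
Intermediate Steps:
b = -⅓ ≈ -0.33333
J(m) = 17/3 + 6*m (J(m) = m*6 + (6 - ⅓) = 6*m + 17/3 = 17/3 + 6*m)
F(S) = S + S² + S*(7 + S)² (F(S) = (S² + S*(7 + S)²) + S = S + S² + S*(7 + S)²)
1/(31731 + F(J(-8))) = 1/(31731 + (17/3 + 6*(-8))*(1 + (17/3 + 6*(-8)) + (7 + (17/3 + 6*(-8)))²)) = 1/(31731 + (17/3 - 48)*(1 + (17/3 - 48) + (7 + (17/3 - 48))²)) = 1/(31731 - 127*(1 - 127/3 + (7 - 127/3)²)/3) = 1/(31731 - 127*(1 - 127/3 + (-106/3)²)/3) = 1/(31731 - 127*(1 - 127/3 + 11236/9)/3) = 1/(31731 - 127/3*10864/9) = 1/(31731 - 1379728/27) = 1/(-522991/27) = -27/522991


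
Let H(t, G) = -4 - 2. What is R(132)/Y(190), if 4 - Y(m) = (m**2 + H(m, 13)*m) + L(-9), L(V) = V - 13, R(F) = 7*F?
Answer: -462/17467 ≈ -0.026450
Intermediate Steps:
L(V) = -13 + V
H(t, G) = -6
Y(m) = 26 - m**2 + 6*m (Y(m) = 4 - ((m**2 - 6*m) + (-13 - 9)) = 4 - ((m**2 - 6*m) - 22) = 4 - (-22 + m**2 - 6*m) = 4 + (22 - m**2 + 6*m) = 26 - m**2 + 6*m)
R(132)/Y(190) = (7*132)/(26 - 1*190**2 + 6*190) = 924/(26 - 1*36100 + 1140) = 924/(26 - 36100 + 1140) = 924/(-34934) = 924*(-1/34934) = -462/17467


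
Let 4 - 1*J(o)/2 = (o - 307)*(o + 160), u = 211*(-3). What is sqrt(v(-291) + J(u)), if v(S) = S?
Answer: I*sqrt(889523) ≈ 943.15*I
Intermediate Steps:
u = -633
J(o) = 8 - 2*(-307 + o)*(160 + o) (J(o) = 8 - 2*(o - 307)*(o + 160) = 8 - 2*(-307 + o)*(160 + o))
sqrt(v(-291) + J(u)) = sqrt(-291 + (98248 - 2*(-633)**2 + 294*(-633))) = sqrt(-291 + (98248 - 2*400689 - 186102)) = sqrt(-291 + (98248 - 801378 - 186102)) = sqrt(-291 - 889232) = sqrt(-889523) = I*sqrt(889523)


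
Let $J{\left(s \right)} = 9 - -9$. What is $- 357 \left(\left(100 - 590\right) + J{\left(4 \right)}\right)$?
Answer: $168504$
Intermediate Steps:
$J{\left(s \right)} = 18$ ($J{\left(s \right)} = 9 + 9 = 18$)
$- 357 \left(\left(100 - 590\right) + J{\left(4 \right)}\right) = - 357 \left(\left(100 - 590\right) + 18\right) = - 357 \left(-490 + 18\right) = \left(-357\right) \left(-472\right) = 168504$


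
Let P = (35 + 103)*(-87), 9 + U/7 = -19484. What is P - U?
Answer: 124445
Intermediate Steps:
U = -136451 (U = -63 + 7*(-19484) = -63 - 136388 = -136451)
P = -12006 (P = 138*(-87) = -12006)
P - U = -12006 - 1*(-136451) = -12006 + 136451 = 124445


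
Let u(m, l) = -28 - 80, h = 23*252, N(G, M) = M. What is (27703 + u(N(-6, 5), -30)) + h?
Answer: 33391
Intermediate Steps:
h = 5796
u(m, l) = -108
(27703 + u(N(-6, 5), -30)) + h = (27703 - 108) + 5796 = 27595 + 5796 = 33391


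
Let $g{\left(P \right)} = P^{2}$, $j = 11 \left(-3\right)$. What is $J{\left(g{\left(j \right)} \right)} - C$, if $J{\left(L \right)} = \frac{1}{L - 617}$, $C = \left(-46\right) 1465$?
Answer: $\frac{31808081}{472} \approx 67390.0$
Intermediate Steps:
$j = -33$
$C = -67390$
$J{\left(L \right)} = \frac{1}{-617 + L}$
$J{\left(g{\left(j \right)} \right)} - C = \frac{1}{-617 + \left(-33\right)^{2}} - -67390 = \frac{1}{-617 + 1089} + 67390 = \frac{1}{472} + 67390 = \frac{31808081}{472}$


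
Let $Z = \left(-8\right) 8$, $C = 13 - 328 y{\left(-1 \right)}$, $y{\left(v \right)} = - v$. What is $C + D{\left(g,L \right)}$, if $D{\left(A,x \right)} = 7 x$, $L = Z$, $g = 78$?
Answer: $-763$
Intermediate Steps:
$C = -315$ ($C = 13 - 328 \left(\left(-1\right) \left(-1\right)\right) = 13 - 328 = -315$)
$Z = -64$
$L = -64$
$C + D{\left(g,L \right)} = -315 + 7 \left(-64\right) = -315 - 448 = -763$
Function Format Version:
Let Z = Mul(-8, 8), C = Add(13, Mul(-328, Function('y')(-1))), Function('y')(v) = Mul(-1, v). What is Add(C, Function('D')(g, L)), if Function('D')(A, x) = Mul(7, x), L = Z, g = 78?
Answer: -763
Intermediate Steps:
C = -315 (C = Add(13, Mul(-328, Mul(-1, -1))) = Add(13, Mul(-328, 1)) = Add(13, -328) = -315)
Z = -64
L = -64
Add(C, Function('D')(g, L)) = Add(-315, Mul(7, -64)) = Add(-315, -448) = -763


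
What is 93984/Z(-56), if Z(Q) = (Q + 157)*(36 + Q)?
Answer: -23496/505 ≈ -46.527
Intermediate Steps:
Z(Q) = (36 + Q)*(157 + Q) (Z(Q) = (157 + Q)*(36 + Q) = (36 + Q)*(157 + Q))
93984/Z(-56) = 93984/(5652 + (-56)² + 193*(-56)) = 93984/(5652 + 3136 - 10808) = 93984/(-2020) = 93984*(-1/2020) = -23496/505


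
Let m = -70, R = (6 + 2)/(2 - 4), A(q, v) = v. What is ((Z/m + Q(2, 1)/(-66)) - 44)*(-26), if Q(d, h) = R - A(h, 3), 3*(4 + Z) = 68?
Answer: 189449/165 ≈ 1148.2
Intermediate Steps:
Z = 56/3 (Z = -4 + (⅓)*68 = -4 + 68/3 = 56/3 ≈ 18.667)
R = -4 (R = 8/(-2) = 8*(-½) = -4)
Q(d, h) = -7 (Q(d, h) = -4 - 1*3 = -4 - 3 = -7)
((Z/m + Q(2, 1)/(-66)) - 44)*(-26) = (((56/3)/(-70) - 7/(-66)) - 44)*(-26) = (((56/3)*(-1/70) - 7*(-1/66)) - 44)*(-26) = ((-4/15 + 7/66) - 44)*(-26) = (-53/330 - 44)*(-26) = -14573/330*(-26) = 189449/165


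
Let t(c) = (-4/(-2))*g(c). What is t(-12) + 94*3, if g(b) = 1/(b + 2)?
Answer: 1409/5 ≈ 281.80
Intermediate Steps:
g(b) = 1/(2 + b)
t(c) = 2/(2 + c) (t(c) = (-4/(-2))/(2 + c) = (-4*(-½))/(2 + c) = 2/(2 + c))
t(-12) + 94*3 = 2/(2 - 12) + 94*3 = 2/(-10) + 282 = 2*(-⅒) + 282 = -⅕ + 282 = 1409/5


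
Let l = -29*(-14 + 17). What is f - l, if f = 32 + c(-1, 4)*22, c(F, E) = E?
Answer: 207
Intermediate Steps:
l = -87 (l = -29*3 = -87)
f = 120 (f = 32 + 4*22 = 32 + 88 = 120)
f - l = 120 - 1*(-87) = 120 + 87 = 207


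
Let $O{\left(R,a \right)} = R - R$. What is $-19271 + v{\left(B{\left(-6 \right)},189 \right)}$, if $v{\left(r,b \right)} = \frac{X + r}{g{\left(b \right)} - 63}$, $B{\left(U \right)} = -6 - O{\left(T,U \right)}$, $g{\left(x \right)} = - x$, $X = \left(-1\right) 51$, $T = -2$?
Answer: $- \frac{1618745}{84} \approx -19271.0$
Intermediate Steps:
$O{\left(R,a \right)} = 0$
$X = -51$
$B{\left(U \right)} = -6$ ($B{\left(U \right)} = -6 - 0 = -6 + 0 = -6$)
$v{\left(r,b \right)} = \frac{-51 + r}{-63 - b}$ ($v{\left(r,b \right)} = \frac{-51 + r}{- b - 63} = \frac{-51 + r}{-63 - b}$)
$-19271 + v{\left(B{\left(-6 \right)},189 \right)} = -19271 + \frac{51 - -6}{63 + 189} = -19271 + \frac{51 + 6}{252} = -19271 + \frac{1}{252} \cdot 57 = -19271 + \frac{19}{84} = - \frac{1618745}{84}$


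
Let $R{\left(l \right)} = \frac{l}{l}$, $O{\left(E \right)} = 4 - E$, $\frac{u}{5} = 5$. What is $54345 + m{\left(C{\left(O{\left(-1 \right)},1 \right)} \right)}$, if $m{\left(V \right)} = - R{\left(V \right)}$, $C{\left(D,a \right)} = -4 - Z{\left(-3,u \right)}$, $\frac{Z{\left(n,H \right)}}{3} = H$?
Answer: $54344$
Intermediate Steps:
$u = 25$ ($u = 5 \cdot 5 = 25$)
$Z{\left(n,H \right)} = 3 H$
$R{\left(l \right)} = 1$
$C{\left(D,a \right)} = -79$ ($C{\left(D,a \right)} = -4 - 3 \cdot 25 = -4 - 75 = -79$)
$m{\left(V \right)} = -1$ ($m{\left(V \right)} = \left(-1\right) 1 = -1$)
$54345 + m{\left(C{\left(O{\left(-1 \right)},1 \right)} \right)} = 54345 - 1 = 54344$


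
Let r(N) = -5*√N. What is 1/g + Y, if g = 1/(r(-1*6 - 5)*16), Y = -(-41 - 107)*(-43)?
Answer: -6364 - 80*I*√11 ≈ -6364.0 - 265.33*I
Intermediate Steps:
Y = -6364 (Y = -(-148)*(-43) = -1*6364 = -6364)
g = I*√11/880 (g = 1/(-5*√(-1*6 - 5)*16) = 1/(-5*√(-6 - 5)*16) = 1/(-5*I*√11*16) = 1/(-80*I*√11) = I*√11/880 ≈ 0.0037689*I)
1/g + Y = 1/(I*√11/880) - 6364 = -80*I*√11 - 6364 = -6364 - 80*I*√11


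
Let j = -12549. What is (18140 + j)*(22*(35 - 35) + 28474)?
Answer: 159198134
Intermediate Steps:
(18140 + j)*(22*(35 - 35) + 28474) = (18140 - 12549)*(22*(35 - 35) + 28474) = 5591*(22*0 + 28474) = 5591*(0 + 28474) = 5591*28474 = 159198134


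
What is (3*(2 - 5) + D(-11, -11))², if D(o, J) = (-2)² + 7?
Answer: 4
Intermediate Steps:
D(o, J) = 11 (D(o, J) = 4 + 7 = 11)
(3*(2 - 5) + D(-11, -11))² = (3*(2 - 5) + 11)² = (3*(-3) + 11)² = (-9 + 11)² = 2² = 4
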